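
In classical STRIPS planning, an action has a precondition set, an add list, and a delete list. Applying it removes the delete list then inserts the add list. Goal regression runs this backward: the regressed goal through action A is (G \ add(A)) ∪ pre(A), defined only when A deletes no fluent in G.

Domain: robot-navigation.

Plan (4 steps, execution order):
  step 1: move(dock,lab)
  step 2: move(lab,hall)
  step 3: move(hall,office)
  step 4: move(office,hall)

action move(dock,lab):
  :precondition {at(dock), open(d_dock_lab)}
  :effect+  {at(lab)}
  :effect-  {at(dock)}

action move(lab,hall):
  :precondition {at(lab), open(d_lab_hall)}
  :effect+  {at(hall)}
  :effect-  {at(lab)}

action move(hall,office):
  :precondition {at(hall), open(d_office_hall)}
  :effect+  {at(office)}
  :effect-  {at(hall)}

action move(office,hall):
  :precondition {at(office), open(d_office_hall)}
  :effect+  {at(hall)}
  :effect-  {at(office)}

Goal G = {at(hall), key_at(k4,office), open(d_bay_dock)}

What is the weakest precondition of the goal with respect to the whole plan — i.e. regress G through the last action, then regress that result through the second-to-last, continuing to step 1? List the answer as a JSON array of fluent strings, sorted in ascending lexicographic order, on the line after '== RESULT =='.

Regress step by step:
  through step 4 (move(office,hall)): drop {at(hall)}, keep {key_at(k4,office), open(d_bay_dock)}, require {at(office), open(d_office_hall)}
    → {at(office), key_at(k4,office), open(d_bay_dock), open(d_office_hall)}
  through step 3 (move(hall,office)): drop {at(office)}, keep {key_at(k4,office), open(d_bay_dock), open(d_office_hall)}, require {at(hall), open(d_office_hall)}
    → {at(hall), key_at(k4,office), open(d_bay_dock), open(d_office_hall)}
  through step 2 (move(lab,hall)): drop {at(hall)}, keep {key_at(k4,office), open(d_bay_dock), open(d_office_hall)}, require {at(lab), open(d_lab_hall)}
    → {at(lab), key_at(k4,office), open(d_bay_dock), open(d_lab_hall), open(d_office_hall)}
  through step 1 (move(dock,lab)): drop {at(lab)}, keep {key_at(k4,office), open(d_bay_dock), open(d_lab_hall), open(d_office_hall)}, require {at(dock), open(d_dock_lab)}
    → {at(dock), key_at(k4,office), open(d_bay_dock), open(d_dock_lab), open(d_lab_hall), open(d_office_hall)}

== RESULT ==
["at(dock)", "key_at(k4,office)", "open(d_bay_dock)", "open(d_dock_lab)", "open(d_lab_hall)", "open(d_office_hall)"]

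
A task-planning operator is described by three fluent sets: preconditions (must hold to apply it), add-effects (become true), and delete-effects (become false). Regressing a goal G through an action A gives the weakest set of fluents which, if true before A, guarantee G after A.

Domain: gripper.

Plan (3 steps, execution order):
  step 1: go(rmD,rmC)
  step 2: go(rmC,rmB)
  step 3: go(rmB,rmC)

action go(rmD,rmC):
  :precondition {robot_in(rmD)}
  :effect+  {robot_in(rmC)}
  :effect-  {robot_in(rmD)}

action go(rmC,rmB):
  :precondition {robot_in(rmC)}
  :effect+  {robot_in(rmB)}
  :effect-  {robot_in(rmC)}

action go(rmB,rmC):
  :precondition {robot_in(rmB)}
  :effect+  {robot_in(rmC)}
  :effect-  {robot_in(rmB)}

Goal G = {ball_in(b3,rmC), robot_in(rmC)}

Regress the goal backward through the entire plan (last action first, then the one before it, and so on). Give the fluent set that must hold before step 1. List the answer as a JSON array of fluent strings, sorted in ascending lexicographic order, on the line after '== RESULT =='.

Regress step by step:
  through step 3 (go(rmB,rmC)): drop {robot_in(rmC)}, keep {ball_in(b3,rmC)}, require {robot_in(rmB)}
    → {ball_in(b3,rmC), robot_in(rmB)}
  through step 2 (go(rmC,rmB)): drop {robot_in(rmB)}, keep {ball_in(b3,rmC)}, require {robot_in(rmC)}
    → {ball_in(b3,rmC), robot_in(rmC)}
  through step 1 (go(rmD,rmC)): drop {robot_in(rmC)}, keep {ball_in(b3,rmC)}, require {robot_in(rmD)}
    → {ball_in(b3,rmC), robot_in(rmD)}

== RESULT ==
["ball_in(b3,rmC)", "robot_in(rmD)"]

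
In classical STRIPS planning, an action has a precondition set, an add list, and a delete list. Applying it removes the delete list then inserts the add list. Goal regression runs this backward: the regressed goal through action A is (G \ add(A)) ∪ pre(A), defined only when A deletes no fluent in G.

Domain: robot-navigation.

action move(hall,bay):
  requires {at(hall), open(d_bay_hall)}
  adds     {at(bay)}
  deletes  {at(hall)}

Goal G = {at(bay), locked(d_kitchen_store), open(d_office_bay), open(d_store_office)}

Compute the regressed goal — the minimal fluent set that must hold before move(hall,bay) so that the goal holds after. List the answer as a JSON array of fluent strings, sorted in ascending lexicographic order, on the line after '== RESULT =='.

Compute (G \ add) ∪ pre:
  G ∩ del = {}  (empty — regression defined)
  G \ add = {at(bay), locked(d_kitchen_store), open(d_office_bay), open(d_store_office)} \ {at(bay)} = {locked(d_kitchen_store), open(d_office_bay), open(d_store_office)}
  ∪ pre   = {locked(d_kitchen_store), open(d_office_bay), open(d_store_office)} ∪ {at(hall), open(d_bay_hall)}
          = {at(hall), locked(d_kitchen_store), open(d_bay_hall), open(d_office_bay), open(d_store_office)}

== RESULT ==
["at(hall)", "locked(d_kitchen_store)", "open(d_bay_hall)", "open(d_office_bay)", "open(d_store_office)"]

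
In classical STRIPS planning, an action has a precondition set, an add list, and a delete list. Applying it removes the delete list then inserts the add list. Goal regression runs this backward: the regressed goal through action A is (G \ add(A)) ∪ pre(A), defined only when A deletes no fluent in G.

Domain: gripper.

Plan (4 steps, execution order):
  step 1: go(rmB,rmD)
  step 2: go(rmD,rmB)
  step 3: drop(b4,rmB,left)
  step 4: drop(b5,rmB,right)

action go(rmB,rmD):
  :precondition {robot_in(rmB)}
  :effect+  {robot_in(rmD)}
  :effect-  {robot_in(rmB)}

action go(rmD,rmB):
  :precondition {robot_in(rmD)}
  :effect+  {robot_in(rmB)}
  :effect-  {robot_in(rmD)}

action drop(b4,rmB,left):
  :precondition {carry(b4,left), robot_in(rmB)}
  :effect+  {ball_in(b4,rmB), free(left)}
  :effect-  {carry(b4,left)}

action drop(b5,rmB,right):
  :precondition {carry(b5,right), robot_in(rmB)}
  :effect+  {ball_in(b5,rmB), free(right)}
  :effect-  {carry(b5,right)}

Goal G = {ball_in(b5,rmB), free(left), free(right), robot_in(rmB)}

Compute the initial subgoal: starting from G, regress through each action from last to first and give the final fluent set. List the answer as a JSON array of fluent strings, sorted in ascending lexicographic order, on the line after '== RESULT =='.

Work backward from the goal:
  through step 4 (drop(b5,rmB,right)): drop {ball_in(b5,rmB), free(right)}, keep {free(left), robot_in(rmB)}, require {carry(b5,right), robot_in(rmB)}
    → {carry(b5,right), free(left), robot_in(rmB)}
  through step 3 (drop(b4,rmB,left)): drop {free(left)}, keep {carry(b5,right), robot_in(rmB)}, require {carry(b4,left), robot_in(rmB)}
    → {carry(b4,left), carry(b5,right), robot_in(rmB)}
  through step 2 (go(rmD,rmB)): drop {robot_in(rmB)}, keep {carry(b4,left), carry(b5,right)}, require {robot_in(rmD)}
    → {carry(b4,left), carry(b5,right), robot_in(rmD)}
  through step 1 (go(rmB,rmD)): drop {robot_in(rmD)}, keep {carry(b4,left), carry(b5,right)}, require {robot_in(rmB)}
    → {carry(b4,left), carry(b5,right), robot_in(rmB)}

== RESULT ==
["carry(b4,left)", "carry(b5,right)", "robot_in(rmB)"]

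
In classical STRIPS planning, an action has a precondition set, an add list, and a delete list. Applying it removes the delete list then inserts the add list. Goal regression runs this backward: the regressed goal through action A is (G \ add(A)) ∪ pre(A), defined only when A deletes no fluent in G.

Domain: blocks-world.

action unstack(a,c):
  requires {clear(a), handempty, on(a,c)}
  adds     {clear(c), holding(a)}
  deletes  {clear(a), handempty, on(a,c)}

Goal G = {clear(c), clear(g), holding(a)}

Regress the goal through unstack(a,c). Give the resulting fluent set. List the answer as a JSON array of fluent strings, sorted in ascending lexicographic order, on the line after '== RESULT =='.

Regress:
  G ∩ del = {}  (empty — regression defined)
  G \ add = {clear(c), clear(g), holding(a)} \ {clear(c), holding(a)} = {clear(g)}
  ∪ pre   = {clear(g)} ∪ {clear(a), handempty, on(a,c)}
          = {clear(a), clear(g), handempty, on(a,c)}

== RESULT ==
["clear(a)", "clear(g)", "handempty", "on(a,c)"]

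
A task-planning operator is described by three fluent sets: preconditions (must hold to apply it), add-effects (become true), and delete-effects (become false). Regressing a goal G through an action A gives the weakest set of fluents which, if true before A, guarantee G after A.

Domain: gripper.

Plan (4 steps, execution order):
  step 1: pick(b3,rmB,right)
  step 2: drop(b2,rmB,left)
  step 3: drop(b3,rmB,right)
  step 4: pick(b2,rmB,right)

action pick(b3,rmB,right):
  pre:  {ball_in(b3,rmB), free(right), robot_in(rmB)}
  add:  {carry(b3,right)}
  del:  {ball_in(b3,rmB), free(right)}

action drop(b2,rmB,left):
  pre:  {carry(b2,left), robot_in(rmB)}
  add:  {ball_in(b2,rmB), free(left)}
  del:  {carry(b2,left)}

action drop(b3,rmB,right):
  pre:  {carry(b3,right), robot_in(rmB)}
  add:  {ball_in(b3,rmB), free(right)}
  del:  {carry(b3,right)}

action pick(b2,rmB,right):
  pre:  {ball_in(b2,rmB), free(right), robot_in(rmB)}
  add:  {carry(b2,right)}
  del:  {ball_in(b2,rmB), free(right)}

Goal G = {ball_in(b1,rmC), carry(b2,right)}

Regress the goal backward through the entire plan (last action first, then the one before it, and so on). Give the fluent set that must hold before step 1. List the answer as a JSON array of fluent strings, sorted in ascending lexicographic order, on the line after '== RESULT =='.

Work backward from the goal:
  through step 4 (pick(b2,rmB,right)): drop {carry(b2,right)}, keep {ball_in(b1,rmC)}, require {ball_in(b2,rmB), free(right), robot_in(rmB)}
    → {ball_in(b1,rmC), ball_in(b2,rmB), free(right), robot_in(rmB)}
  through step 3 (drop(b3,rmB,right)): drop {free(right)}, keep {ball_in(b1,rmC), ball_in(b2,rmB), robot_in(rmB)}, require {carry(b3,right), robot_in(rmB)}
    → {ball_in(b1,rmC), ball_in(b2,rmB), carry(b3,right), robot_in(rmB)}
  through step 2 (drop(b2,rmB,left)): drop {ball_in(b2,rmB)}, keep {ball_in(b1,rmC), carry(b3,right), robot_in(rmB)}, require {carry(b2,left), robot_in(rmB)}
    → {ball_in(b1,rmC), carry(b2,left), carry(b3,right), robot_in(rmB)}
  through step 1 (pick(b3,rmB,right)): drop {carry(b3,right)}, keep {ball_in(b1,rmC), carry(b2,left), robot_in(rmB)}, require {ball_in(b3,rmB), free(right), robot_in(rmB)}
    → {ball_in(b1,rmC), ball_in(b3,rmB), carry(b2,left), free(right), robot_in(rmB)}

== RESULT ==
["ball_in(b1,rmC)", "ball_in(b3,rmB)", "carry(b2,left)", "free(right)", "robot_in(rmB)"]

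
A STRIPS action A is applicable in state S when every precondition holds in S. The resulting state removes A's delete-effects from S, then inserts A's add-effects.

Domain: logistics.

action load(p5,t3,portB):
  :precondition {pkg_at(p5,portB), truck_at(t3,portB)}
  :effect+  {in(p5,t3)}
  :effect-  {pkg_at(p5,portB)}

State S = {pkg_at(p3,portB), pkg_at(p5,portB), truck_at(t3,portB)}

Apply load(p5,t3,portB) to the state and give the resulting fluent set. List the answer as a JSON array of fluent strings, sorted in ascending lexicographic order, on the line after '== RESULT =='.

Compute (S \ del) ∪ add:
  pre ⊆ S: {pkg_at(p5,portB), truck_at(t3,portB)} ⊆ S  — applicable
  S \ del = {pkg_at(p3,portB), truck_at(t3,portB)}
  ∪ add   = {in(p5,t3), pkg_at(p3,portB), truck_at(t3,portB)}

== RESULT ==
["in(p5,t3)", "pkg_at(p3,portB)", "truck_at(t3,portB)"]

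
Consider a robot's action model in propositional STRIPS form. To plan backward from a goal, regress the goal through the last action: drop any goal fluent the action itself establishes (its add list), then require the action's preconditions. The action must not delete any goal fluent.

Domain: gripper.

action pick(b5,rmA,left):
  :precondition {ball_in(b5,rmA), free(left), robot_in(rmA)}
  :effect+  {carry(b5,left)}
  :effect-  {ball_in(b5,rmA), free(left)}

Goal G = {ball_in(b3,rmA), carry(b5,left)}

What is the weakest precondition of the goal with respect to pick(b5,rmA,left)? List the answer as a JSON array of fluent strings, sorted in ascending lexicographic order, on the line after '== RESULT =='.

Compute (G \ add) ∪ pre:
  G ∩ del = {}  (empty — regression defined)
  G \ add = {ball_in(b3,rmA), carry(b5,left)} \ {carry(b5,left)} = {ball_in(b3,rmA)}
  ∪ pre   = {ball_in(b3,rmA)} ∪ {ball_in(b5,rmA), free(left), robot_in(rmA)}
          = {ball_in(b3,rmA), ball_in(b5,rmA), free(left), robot_in(rmA)}

== RESULT ==
["ball_in(b3,rmA)", "ball_in(b5,rmA)", "free(left)", "robot_in(rmA)"]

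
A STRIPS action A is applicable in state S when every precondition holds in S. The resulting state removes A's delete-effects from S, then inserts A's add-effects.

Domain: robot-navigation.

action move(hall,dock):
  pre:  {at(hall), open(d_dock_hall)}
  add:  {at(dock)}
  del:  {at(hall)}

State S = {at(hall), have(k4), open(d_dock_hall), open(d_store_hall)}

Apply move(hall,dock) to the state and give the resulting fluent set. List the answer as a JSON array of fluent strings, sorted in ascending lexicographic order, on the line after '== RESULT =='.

Compute (S \ del) ∪ add:
  pre ⊆ S: {at(hall), open(d_dock_hall)} ⊆ S  — applicable
  S \ del = {have(k4), open(d_dock_hall), open(d_store_hall)}
  ∪ add   = {at(dock), have(k4), open(d_dock_hall), open(d_store_hall)}

== RESULT ==
["at(dock)", "have(k4)", "open(d_dock_hall)", "open(d_store_hall)"]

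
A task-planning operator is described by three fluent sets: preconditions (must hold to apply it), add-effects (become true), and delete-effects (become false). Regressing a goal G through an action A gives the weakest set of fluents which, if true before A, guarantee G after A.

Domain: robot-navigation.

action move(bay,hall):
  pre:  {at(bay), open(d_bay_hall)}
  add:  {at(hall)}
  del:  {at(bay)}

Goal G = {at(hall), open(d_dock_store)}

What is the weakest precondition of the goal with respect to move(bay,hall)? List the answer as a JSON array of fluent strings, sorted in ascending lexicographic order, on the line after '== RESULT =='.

Regress:
  G ∩ del = {}  (empty — regression defined)
  G \ add = {at(hall), open(d_dock_store)} \ {at(hall)} = {open(d_dock_store)}
  ∪ pre   = {open(d_dock_store)} ∪ {at(bay), open(d_bay_hall)}
          = {at(bay), open(d_bay_hall), open(d_dock_store)}

== RESULT ==
["at(bay)", "open(d_bay_hall)", "open(d_dock_store)"]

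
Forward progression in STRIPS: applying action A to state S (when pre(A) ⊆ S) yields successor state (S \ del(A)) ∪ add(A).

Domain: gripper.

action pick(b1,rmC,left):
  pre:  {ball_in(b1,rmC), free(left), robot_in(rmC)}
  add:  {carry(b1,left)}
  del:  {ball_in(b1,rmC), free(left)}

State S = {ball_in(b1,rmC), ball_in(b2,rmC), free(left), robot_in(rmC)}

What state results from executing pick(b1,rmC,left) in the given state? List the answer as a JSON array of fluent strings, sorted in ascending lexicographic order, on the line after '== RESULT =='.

Compute (S \ del) ∪ add:
  pre ⊆ S: {ball_in(b1,rmC), free(left), robot_in(rmC)} ⊆ S  — applicable
  S \ del = {ball_in(b2,rmC), robot_in(rmC)}
  ∪ add   = {ball_in(b2,rmC), carry(b1,left), robot_in(rmC)}

== RESULT ==
["ball_in(b2,rmC)", "carry(b1,left)", "robot_in(rmC)"]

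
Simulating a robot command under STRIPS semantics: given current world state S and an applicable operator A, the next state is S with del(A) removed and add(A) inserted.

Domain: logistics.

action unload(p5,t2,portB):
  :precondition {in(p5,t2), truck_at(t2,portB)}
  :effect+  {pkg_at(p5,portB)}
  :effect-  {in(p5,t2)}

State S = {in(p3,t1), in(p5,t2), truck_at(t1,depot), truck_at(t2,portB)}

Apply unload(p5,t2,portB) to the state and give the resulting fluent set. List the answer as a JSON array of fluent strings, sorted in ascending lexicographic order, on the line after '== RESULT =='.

Progress:
  pre ⊆ S: {in(p5,t2), truck_at(t2,portB)} ⊆ S  — applicable
  S \ del = {in(p3,t1), truck_at(t1,depot), truck_at(t2,portB)}
  ∪ add   = {in(p3,t1), pkg_at(p5,portB), truck_at(t1,depot), truck_at(t2,portB)}

== RESULT ==
["in(p3,t1)", "pkg_at(p5,portB)", "truck_at(t1,depot)", "truck_at(t2,portB)"]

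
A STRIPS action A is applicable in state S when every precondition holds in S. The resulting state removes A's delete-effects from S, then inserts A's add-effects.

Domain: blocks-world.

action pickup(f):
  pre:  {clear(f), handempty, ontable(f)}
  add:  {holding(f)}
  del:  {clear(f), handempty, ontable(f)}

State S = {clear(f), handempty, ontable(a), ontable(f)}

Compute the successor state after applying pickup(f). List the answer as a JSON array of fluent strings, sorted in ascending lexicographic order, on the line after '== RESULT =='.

Progress:
  pre ⊆ S: {clear(f), handempty, ontable(f)} ⊆ S  — applicable
  S \ del = {ontable(a)}
  ∪ add   = {holding(f), ontable(a)}

== RESULT ==
["holding(f)", "ontable(a)"]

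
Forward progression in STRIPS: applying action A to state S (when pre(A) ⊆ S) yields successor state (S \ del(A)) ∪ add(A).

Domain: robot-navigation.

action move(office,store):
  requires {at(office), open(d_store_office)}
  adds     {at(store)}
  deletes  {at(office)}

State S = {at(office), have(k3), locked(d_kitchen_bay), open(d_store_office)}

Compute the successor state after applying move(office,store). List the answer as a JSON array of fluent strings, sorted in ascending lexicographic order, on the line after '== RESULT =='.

Progress:
  pre ⊆ S: {at(office), open(d_store_office)} ⊆ S  — applicable
  S \ del = {have(k3), locked(d_kitchen_bay), open(d_store_office)}
  ∪ add   = {at(store), have(k3), locked(d_kitchen_bay), open(d_store_office)}

== RESULT ==
["at(store)", "have(k3)", "locked(d_kitchen_bay)", "open(d_store_office)"]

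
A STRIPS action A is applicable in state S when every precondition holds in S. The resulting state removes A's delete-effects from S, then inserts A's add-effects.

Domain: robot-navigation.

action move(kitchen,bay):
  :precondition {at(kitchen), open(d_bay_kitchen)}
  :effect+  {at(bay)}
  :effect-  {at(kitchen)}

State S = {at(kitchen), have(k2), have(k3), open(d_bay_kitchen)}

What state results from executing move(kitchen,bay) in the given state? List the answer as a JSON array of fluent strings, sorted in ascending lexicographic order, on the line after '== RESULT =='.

Progress:
  pre ⊆ S: {at(kitchen), open(d_bay_kitchen)} ⊆ S  — applicable
  S \ del = {have(k2), have(k3), open(d_bay_kitchen)}
  ∪ add   = {at(bay), have(k2), have(k3), open(d_bay_kitchen)}

== RESULT ==
["at(bay)", "have(k2)", "have(k3)", "open(d_bay_kitchen)"]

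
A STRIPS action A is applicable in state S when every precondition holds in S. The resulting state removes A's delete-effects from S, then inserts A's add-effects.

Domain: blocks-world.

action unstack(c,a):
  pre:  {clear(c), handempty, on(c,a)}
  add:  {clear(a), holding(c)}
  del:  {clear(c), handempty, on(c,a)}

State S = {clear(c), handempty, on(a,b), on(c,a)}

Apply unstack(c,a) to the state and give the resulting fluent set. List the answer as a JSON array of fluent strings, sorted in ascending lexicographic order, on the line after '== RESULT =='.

Compute (S \ del) ∪ add:
  pre ⊆ S: {clear(c), handempty, on(c,a)} ⊆ S  — applicable
  S \ del = {on(a,b)}
  ∪ add   = {clear(a), holding(c), on(a,b)}

== RESULT ==
["clear(a)", "holding(c)", "on(a,b)"]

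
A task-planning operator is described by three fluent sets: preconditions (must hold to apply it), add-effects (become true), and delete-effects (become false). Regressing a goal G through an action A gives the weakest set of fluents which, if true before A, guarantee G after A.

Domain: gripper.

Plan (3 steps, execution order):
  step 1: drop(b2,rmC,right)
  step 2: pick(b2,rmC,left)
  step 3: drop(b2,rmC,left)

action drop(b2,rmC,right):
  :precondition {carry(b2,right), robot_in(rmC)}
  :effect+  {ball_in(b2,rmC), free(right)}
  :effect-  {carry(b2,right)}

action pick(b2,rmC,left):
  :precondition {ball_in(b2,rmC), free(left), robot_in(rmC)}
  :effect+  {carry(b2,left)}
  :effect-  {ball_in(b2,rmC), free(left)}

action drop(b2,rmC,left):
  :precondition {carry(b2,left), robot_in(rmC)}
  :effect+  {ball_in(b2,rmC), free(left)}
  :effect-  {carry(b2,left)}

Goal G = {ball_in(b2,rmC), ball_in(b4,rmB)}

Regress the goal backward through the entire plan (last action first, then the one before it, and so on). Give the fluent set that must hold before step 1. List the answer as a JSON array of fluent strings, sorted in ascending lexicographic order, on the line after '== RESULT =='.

Work backward from the goal:
  through step 3 (drop(b2,rmC,left)): drop {ball_in(b2,rmC)}, keep {ball_in(b4,rmB)}, require {carry(b2,left), robot_in(rmC)}
    → {ball_in(b4,rmB), carry(b2,left), robot_in(rmC)}
  through step 2 (pick(b2,rmC,left)): drop {carry(b2,left)}, keep {ball_in(b4,rmB), robot_in(rmC)}, require {ball_in(b2,rmC), free(left), robot_in(rmC)}
    → {ball_in(b2,rmC), ball_in(b4,rmB), free(left), robot_in(rmC)}
  through step 1 (drop(b2,rmC,right)): drop {ball_in(b2,rmC)}, keep {ball_in(b4,rmB), free(left), robot_in(rmC)}, require {carry(b2,right), robot_in(rmC)}
    → {ball_in(b4,rmB), carry(b2,right), free(left), robot_in(rmC)}

== RESULT ==
["ball_in(b4,rmB)", "carry(b2,right)", "free(left)", "robot_in(rmC)"]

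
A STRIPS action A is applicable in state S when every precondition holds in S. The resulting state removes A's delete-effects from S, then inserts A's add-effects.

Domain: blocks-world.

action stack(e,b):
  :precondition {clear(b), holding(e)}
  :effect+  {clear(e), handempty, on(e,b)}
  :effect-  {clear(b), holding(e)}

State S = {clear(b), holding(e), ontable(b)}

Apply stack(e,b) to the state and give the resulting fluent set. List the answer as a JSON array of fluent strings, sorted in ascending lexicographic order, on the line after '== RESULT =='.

Compute (S \ del) ∪ add:
  pre ⊆ S: {clear(b), holding(e)} ⊆ S  — applicable
  S \ del = {ontable(b)}
  ∪ add   = {clear(e), handempty, on(e,b), ontable(b)}

== RESULT ==
["clear(e)", "handempty", "on(e,b)", "ontable(b)"]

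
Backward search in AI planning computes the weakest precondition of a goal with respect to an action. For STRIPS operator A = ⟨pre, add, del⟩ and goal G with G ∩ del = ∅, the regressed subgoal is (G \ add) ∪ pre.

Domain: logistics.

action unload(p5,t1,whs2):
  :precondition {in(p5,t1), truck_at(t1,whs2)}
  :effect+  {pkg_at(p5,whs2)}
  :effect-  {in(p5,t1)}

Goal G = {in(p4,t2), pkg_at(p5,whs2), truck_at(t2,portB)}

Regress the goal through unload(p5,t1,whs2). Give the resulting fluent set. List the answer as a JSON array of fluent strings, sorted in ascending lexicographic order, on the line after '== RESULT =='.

Compute (G \ add) ∪ pre:
  G ∩ del = {}  (empty — regression defined)
  G \ add = {in(p4,t2), pkg_at(p5,whs2), truck_at(t2,portB)} \ {pkg_at(p5,whs2)} = {in(p4,t2), truck_at(t2,portB)}
  ∪ pre   = {in(p4,t2), truck_at(t2,portB)} ∪ {in(p5,t1), truck_at(t1,whs2)}
          = {in(p4,t2), in(p5,t1), truck_at(t1,whs2), truck_at(t2,portB)}

== RESULT ==
["in(p4,t2)", "in(p5,t1)", "truck_at(t1,whs2)", "truck_at(t2,portB)"]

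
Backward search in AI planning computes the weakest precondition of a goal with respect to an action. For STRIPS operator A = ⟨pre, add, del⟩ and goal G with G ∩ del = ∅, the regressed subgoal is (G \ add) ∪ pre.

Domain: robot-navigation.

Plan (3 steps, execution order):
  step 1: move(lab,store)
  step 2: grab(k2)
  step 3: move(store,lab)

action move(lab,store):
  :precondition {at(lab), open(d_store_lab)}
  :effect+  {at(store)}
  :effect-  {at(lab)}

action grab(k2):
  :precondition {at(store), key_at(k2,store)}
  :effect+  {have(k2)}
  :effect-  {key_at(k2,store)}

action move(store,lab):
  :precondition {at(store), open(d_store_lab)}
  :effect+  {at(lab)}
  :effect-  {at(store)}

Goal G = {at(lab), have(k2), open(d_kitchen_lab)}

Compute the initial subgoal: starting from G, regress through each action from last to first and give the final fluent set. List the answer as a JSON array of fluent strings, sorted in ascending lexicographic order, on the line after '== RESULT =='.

Work backward from the goal:
  through step 3 (move(store,lab)): drop {at(lab)}, keep {have(k2), open(d_kitchen_lab)}, require {at(store), open(d_store_lab)}
    → {at(store), have(k2), open(d_kitchen_lab), open(d_store_lab)}
  through step 2 (grab(k2)): drop {have(k2)}, keep {at(store), open(d_kitchen_lab), open(d_store_lab)}, require {at(store), key_at(k2,store)}
    → {at(store), key_at(k2,store), open(d_kitchen_lab), open(d_store_lab)}
  through step 1 (move(lab,store)): drop {at(store)}, keep {key_at(k2,store), open(d_kitchen_lab), open(d_store_lab)}, require {at(lab), open(d_store_lab)}
    → {at(lab), key_at(k2,store), open(d_kitchen_lab), open(d_store_lab)}

== RESULT ==
["at(lab)", "key_at(k2,store)", "open(d_kitchen_lab)", "open(d_store_lab)"]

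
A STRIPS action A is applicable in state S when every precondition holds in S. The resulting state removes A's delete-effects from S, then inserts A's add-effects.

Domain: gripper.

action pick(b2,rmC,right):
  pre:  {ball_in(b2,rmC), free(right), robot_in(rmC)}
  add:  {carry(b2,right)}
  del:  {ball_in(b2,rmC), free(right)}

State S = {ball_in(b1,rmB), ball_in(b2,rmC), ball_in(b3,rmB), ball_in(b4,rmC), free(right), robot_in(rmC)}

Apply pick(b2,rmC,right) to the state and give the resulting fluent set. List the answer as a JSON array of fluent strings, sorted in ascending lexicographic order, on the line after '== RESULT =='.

Compute (S \ del) ∪ add:
  pre ⊆ S: {ball_in(b2,rmC), free(right), robot_in(rmC)} ⊆ S  — applicable
  S \ del = {ball_in(b1,rmB), ball_in(b3,rmB), ball_in(b4,rmC), robot_in(rmC)}
  ∪ add   = {ball_in(b1,rmB), ball_in(b3,rmB), ball_in(b4,rmC), carry(b2,right), robot_in(rmC)}

== RESULT ==
["ball_in(b1,rmB)", "ball_in(b3,rmB)", "ball_in(b4,rmC)", "carry(b2,right)", "robot_in(rmC)"]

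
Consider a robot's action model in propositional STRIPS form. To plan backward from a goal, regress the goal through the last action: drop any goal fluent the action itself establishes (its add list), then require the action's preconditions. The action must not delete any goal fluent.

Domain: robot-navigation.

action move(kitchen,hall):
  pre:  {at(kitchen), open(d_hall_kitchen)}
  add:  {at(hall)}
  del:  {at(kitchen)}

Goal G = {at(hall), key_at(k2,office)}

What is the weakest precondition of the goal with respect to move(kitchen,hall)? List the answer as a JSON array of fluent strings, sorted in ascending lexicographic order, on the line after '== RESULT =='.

Regress:
  G ∩ del = {}  (empty — regression defined)
  G \ add = {at(hall), key_at(k2,office)} \ {at(hall)} = {key_at(k2,office)}
  ∪ pre   = {key_at(k2,office)} ∪ {at(kitchen), open(d_hall_kitchen)}
          = {at(kitchen), key_at(k2,office), open(d_hall_kitchen)}

== RESULT ==
["at(kitchen)", "key_at(k2,office)", "open(d_hall_kitchen)"]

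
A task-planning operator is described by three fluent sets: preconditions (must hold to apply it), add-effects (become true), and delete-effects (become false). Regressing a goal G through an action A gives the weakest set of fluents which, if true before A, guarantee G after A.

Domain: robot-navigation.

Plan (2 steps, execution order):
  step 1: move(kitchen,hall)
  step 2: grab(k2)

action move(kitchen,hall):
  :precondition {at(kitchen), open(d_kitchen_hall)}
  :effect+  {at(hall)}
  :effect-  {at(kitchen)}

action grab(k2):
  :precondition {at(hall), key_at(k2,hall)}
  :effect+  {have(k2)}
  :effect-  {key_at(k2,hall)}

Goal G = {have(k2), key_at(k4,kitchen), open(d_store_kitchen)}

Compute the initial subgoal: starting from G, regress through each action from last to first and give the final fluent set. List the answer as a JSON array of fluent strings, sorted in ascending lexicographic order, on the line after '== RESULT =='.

Work backward from the goal:
  through step 2 (grab(k2)): drop {have(k2)}, keep {key_at(k4,kitchen), open(d_store_kitchen)}, require {at(hall), key_at(k2,hall)}
    → {at(hall), key_at(k2,hall), key_at(k4,kitchen), open(d_store_kitchen)}
  through step 1 (move(kitchen,hall)): drop {at(hall)}, keep {key_at(k2,hall), key_at(k4,kitchen), open(d_store_kitchen)}, require {at(kitchen), open(d_kitchen_hall)}
    → {at(kitchen), key_at(k2,hall), key_at(k4,kitchen), open(d_kitchen_hall), open(d_store_kitchen)}

== RESULT ==
["at(kitchen)", "key_at(k2,hall)", "key_at(k4,kitchen)", "open(d_kitchen_hall)", "open(d_store_kitchen)"]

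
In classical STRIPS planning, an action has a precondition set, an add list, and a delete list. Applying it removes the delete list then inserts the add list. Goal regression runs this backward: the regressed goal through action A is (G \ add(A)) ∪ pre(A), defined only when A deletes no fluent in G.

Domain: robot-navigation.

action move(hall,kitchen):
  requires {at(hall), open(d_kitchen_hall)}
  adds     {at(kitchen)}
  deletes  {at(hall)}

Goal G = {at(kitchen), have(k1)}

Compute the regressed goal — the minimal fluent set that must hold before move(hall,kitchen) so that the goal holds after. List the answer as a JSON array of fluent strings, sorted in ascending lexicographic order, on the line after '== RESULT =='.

Regress:
  G ∩ del = {}  (empty — regression defined)
  G \ add = {at(kitchen), have(k1)} \ {at(kitchen)} = {have(k1)}
  ∪ pre   = {have(k1)} ∪ {at(hall), open(d_kitchen_hall)}
          = {at(hall), have(k1), open(d_kitchen_hall)}

== RESULT ==
["at(hall)", "have(k1)", "open(d_kitchen_hall)"]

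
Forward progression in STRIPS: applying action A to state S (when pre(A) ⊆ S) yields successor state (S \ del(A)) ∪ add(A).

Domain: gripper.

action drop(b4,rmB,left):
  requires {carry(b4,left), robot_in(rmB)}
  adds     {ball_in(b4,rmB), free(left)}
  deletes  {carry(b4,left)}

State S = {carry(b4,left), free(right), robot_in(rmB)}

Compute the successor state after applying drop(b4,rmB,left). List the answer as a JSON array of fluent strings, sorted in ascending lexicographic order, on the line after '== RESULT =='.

Progress:
  pre ⊆ S: {carry(b4,left), robot_in(rmB)} ⊆ S  — applicable
  S \ del = {free(right), robot_in(rmB)}
  ∪ add   = {ball_in(b4,rmB), free(left), free(right), robot_in(rmB)}

== RESULT ==
["ball_in(b4,rmB)", "free(left)", "free(right)", "robot_in(rmB)"]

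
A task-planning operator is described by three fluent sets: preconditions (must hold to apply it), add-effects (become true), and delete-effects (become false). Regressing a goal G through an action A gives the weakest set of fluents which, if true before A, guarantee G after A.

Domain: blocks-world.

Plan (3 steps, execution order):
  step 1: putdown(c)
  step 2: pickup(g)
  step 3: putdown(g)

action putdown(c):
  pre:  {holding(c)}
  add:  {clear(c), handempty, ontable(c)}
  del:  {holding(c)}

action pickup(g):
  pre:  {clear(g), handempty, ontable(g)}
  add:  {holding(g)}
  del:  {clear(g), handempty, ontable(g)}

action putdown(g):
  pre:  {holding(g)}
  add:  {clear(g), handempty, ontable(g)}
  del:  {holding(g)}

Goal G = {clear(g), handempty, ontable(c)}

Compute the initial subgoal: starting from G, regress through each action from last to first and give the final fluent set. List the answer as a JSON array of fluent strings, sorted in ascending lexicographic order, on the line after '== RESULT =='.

Work backward from the goal:
  through step 3 (putdown(g)): drop {clear(g), handempty}, keep {ontable(c)}, require {holding(g)}
    → {holding(g), ontable(c)}
  through step 2 (pickup(g)): drop {holding(g)}, keep {ontable(c)}, require {clear(g), handempty, ontable(g)}
    → {clear(g), handempty, ontable(c), ontable(g)}
  through step 1 (putdown(c)): drop {handempty, ontable(c)}, keep {clear(g), ontable(g)}, require {holding(c)}
    → {clear(g), holding(c), ontable(g)}

== RESULT ==
["clear(g)", "holding(c)", "ontable(g)"]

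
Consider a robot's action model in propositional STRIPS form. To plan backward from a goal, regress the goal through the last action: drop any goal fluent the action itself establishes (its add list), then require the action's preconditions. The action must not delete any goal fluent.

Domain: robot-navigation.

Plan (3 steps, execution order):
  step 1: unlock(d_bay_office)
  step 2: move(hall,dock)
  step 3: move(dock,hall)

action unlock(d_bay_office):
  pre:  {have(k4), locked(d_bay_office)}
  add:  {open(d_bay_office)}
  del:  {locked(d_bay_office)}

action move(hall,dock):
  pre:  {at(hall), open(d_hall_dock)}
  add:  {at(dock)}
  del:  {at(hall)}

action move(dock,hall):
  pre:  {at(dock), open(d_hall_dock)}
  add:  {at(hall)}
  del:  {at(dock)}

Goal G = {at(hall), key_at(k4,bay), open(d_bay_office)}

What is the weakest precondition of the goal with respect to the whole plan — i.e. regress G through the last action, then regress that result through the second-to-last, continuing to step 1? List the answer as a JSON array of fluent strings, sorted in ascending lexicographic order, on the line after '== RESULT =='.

Work backward from the goal:
  through step 3 (move(dock,hall)): drop {at(hall)}, keep {key_at(k4,bay), open(d_bay_office)}, require {at(dock), open(d_hall_dock)}
    → {at(dock), key_at(k4,bay), open(d_bay_office), open(d_hall_dock)}
  through step 2 (move(hall,dock)): drop {at(dock)}, keep {key_at(k4,bay), open(d_bay_office), open(d_hall_dock)}, require {at(hall), open(d_hall_dock)}
    → {at(hall), key_at(k4,bay), open(d_bay_office), open(d_hall_dock)}
  through step 1 (unlock(d_bay_office)): drop {open(d_bay_office)}, keep {at(hall), key_at(k4,bay), open(d_hall_dock)}, require {have(k4), locked(d_bay_office)}
    → {at(hall), have(k4), key_at(k4,bay), locked(d_bay_office), open(d_hall_dock)}

== RESULT ==
["at(hall)", "have(k4)", "key_at(k4,bay)", "locked(d_bay_office)", "open(d_hall_dock)"]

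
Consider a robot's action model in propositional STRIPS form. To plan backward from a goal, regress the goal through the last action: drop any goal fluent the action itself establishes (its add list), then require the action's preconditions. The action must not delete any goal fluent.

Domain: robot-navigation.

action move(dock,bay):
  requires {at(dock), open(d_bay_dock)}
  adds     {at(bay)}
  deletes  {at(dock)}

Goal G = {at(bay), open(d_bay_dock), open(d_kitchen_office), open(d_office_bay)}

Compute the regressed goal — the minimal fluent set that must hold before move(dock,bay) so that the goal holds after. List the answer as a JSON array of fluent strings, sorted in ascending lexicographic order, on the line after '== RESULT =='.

Regress:
  G ∩ del = {}  (empty — regression defined)
  G \ add = {at(bay), open(d_bay_dock), open(d_kitchen_office), open(d_office_bay)} \ {at(bay)} = {open(d_bay_dock), open(d_kitchen_office), open(d_office_bay)}
  ∪ pre   = {open(d_bay_dock), open(d_kitchen_office), open(d_office_bay)} ∪ {at(dock), open(d_bay_dock)}
          = {at(dock), open(d_bay_dock), open(d_kitchen_office), open(d_office_bay)}

== RESULT ==
["at(dock)", "open(d_bay_dock)", "open(d_kitchen_office)", "open(d_office_bay)"]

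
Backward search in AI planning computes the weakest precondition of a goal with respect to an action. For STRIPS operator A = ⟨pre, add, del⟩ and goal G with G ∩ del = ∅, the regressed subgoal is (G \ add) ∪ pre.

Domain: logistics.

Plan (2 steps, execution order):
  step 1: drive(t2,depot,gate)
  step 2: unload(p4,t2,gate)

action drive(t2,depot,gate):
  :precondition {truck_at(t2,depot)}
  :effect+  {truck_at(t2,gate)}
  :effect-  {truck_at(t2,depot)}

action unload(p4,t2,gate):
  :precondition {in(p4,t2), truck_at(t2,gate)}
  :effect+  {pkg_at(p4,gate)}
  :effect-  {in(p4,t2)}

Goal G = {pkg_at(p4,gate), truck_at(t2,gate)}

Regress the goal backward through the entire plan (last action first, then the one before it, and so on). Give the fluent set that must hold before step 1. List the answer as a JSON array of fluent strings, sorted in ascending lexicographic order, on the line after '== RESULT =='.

Work backward from the goal:
  through step 2 (unload(p4,t2,gate)): drop {pkg_at(p4,gate)}, keep {truck_at(t2,gate)}, require {in(p4,t2), truck_at(t2,gate)}
    → {in(p4,t2), truck_at(t2,gate)}
  through step 1 (drive(t2,depot,gate)): drop {truck_at(t2,gate)}, keep {in(p4,t2)}, require {truck_at(t2,depot)}
    → {in(p4,t2), truck_at(t2,depot)}

== RESULT ==
["in(p4,t2)", "truck_at(t2,depot)"]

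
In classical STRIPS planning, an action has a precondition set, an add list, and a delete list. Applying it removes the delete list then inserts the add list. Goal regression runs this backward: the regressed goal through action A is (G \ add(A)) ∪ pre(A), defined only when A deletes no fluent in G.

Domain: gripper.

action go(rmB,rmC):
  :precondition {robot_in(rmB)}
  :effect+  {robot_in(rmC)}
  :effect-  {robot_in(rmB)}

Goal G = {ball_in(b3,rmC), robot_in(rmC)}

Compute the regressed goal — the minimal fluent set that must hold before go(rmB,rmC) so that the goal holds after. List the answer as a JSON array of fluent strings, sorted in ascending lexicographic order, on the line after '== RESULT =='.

Compute (G \ add) ∪ pre:
  G ∩ del = {}  (empty — regression defined)
  G \ add = {ball_in(b3,rmC), robot_in(rmC)} \ {robot_in(rmC)} = {ball_in(b3,rmC)}
  ∪ pre   = {ball_in(b3,rmC)} ∪ {robot_in(rmB)}
          = {ball_in(b3,rmC), robot_in(rmB)}

== RESULT ==
["ball_in(b3,rmC)", "robot_in(rmB)"]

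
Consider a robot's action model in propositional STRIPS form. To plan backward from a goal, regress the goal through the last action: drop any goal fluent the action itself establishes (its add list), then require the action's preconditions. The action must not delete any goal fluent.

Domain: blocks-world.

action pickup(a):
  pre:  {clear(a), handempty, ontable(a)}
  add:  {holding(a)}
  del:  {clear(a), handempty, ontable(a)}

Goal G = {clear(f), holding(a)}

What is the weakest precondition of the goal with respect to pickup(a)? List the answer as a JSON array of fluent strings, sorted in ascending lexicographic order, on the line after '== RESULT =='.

Regress:
  G ∩ del = {}  (empty — regression defined)
  G \ add = {clear(f), holding(a)} \ {holding(a)} = {clear(f)}
  ∪ pre   = {clear(f)} ∪ {clear(a), handempty, ontable(a)}
          = {clear(a), clear(f), handempty, ontable(a)}

== RESULT ==
["clear(a)", "clear(f)", "handempty", "ontable(a)"]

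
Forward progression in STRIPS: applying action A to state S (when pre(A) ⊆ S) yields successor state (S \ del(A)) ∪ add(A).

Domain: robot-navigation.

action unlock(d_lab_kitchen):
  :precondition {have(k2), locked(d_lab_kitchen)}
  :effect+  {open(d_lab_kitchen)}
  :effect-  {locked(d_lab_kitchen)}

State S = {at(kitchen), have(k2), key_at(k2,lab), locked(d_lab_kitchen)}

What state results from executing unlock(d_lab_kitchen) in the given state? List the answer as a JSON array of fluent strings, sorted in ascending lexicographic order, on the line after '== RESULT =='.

Compute (S \ del) ∪ add:
  pre ⊆ S: {have(k2), locked(d_lab_kitchen)} ⊆ S  — applicable
  S \ del = {at(kitchen), have(k2), key_at(k2,lab)}
  ∪ add   = {at(kitchen), have(k2), key_at(k2,lab), open(d_lab_kitchen)}

== RESULT ==
["at(kitchen)", "have(k2)", "key_at(k2,lab)", "open(d_lab_kitchen)"]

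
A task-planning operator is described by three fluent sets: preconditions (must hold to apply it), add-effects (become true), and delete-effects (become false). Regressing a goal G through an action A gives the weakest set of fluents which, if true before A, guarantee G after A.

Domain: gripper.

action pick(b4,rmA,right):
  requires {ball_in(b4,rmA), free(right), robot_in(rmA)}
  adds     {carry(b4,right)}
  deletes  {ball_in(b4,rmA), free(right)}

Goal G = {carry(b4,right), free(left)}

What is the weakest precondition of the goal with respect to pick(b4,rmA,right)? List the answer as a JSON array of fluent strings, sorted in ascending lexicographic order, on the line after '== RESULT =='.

Compute (G \ add) ∪ pre:
  G ∩ del = {}  (empty — regression defined)
  G \ add = {carry(b4,right), free(left)} \ {carry(b4,right)} = {free(left)}
  ∪ pre   = {free(left)} ∪ {ball_in(b4,rmA), free(right), robot_in(rmA)}
          = {ball_in(b4,rmA), free(left), free(right), robot_in(rmA)}

== RESULT ==
["ball_in(b4,rmA)", "free(left)", "free(right)", "robot_in(rmA)"]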